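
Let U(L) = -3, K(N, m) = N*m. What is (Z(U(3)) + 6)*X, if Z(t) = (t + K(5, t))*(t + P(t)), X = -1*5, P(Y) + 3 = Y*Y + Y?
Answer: -30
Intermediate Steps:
P(Y) = -3 + Y + Y² (P(Y) = -3 + (Y*Y + Y) = -3 + (Y² + Y) = -3 + (Y + Y²) = -3 + Y + Y²)
X = -5
Z(t) = 6*t*(-3 + t² + 2*t) (Z(t) = (t + 5*t)*(t + (-3 + t + t²)) = (6*t)*(-3 + t² + 2*t) = 6*t*(-3 + t² + 2*t))
(Z(U(3)) + 6)*X = (6*(-3)*(-3 + (-3)² + 2*(-3)) + 6)*(-5) = (6*(-3)*(-3 + 9 - 6) + 6)*(-5) = (6*(-3)*0 + 6)*(-5) = (0 + 6)*(-5) = 6*(-5) = -30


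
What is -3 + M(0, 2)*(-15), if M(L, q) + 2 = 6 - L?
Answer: -63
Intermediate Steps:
M(L, q) = 4 - L (M(L, q) = -2 + (6 - L) = 4 - L)
-3 + M(0, 2)*(-15) = -3 + (4 - 1*0)*(-15) = -3 + (4 + 0)*(-15) = -3 + 4*(-15) = -3 - 60 = -63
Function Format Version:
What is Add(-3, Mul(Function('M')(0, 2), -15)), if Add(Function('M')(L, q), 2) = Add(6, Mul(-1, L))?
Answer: -63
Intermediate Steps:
Function('M')(L, q) = Add(4, Mul(-1, L)) (Function('M')(L, q) = Add(-2, Add(6, Mul(-1, L))) = Add(4, Mul(-1, L)))
Add(-3, Mul(Function('M')(0, 2), -15)) = Add(-3, Mul(Add(4, Mul(-1, 0)), -15)) = Add(-3, Mul(Add(4, 0), -15)) = Add(-3, Mul(4, -15)) = Add(-3, -60) = -63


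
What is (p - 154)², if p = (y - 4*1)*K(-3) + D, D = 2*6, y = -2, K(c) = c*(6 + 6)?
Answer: 5476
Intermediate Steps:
K(c) = 12*c (K(c) = c*12 = 12*c)
D = 12
p = 228 (p = (-2 - 4*1)*(12*(-3)) + 12 = (-2 - 4)*(-36) + 12 = -6*(-36) + 12 = 216 + 12 = 228)
(p - 154)² = (228 - 154)² = 74² = 5476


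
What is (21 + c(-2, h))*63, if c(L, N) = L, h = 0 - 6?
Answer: 1197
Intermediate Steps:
h = -6
(21 + c(-2, h))*63 = (21 - 2)*63 = 19*63 = 1197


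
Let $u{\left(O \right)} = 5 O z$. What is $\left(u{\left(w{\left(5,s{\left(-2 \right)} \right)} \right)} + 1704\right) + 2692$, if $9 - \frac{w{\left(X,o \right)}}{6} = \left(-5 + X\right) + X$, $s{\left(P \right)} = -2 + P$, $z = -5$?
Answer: $3796$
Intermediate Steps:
$w{\left(X,o \right)} = 84 - 12 X$ ($w{\left(X,o \right)} = 54 - 6 \left(\left(-5 + X\right) + X\right) = 54 - 6 \left(-5 + 2 X\right) = 54 - \left(-30 + 12 X\right) = 84 - 12 X$)
$u{\left(O \right)} = - 25 O$ ($u{\left(O \right)} = 5 O \left(-5\right) = - 25 O$)
$\left(u{\left(w{\left(5,s{\left(-2 \right)} \right)} \right)} + 1704\right) + 2692 = \left(- 25 \left(84 - 60\right) + 1704\right) + 2692 = \left(\left(-25\right) 24 + 1704\right) + 2692 = \left(-600 + 1704\right) + 2692 = 1104 + 2692 = 3796$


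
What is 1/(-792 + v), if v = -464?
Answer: -1/1256 ≈ -0.00079618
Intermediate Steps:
1/(-792 + v) = 1/(-792 - 464) = 1/(-1256) = -1/1256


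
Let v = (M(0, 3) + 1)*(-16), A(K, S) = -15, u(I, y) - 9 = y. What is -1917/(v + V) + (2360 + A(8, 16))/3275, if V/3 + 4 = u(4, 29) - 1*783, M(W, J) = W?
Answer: 2316982/1482265 ≈ 1.5631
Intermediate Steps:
u(I, y) = 9 + y
V = -2247 (V = -12 + 3*((9 + 29) - 1*783) = -12 + 3*(38 - 783) = -12 + 3*(-745) = -12 - 2235 = -2247)
v = -16 (v = (0 + 1)*(-16) = 1*(-16) = -16)
-1917/(v + V) + (2360 + A(8, 16))/3275 = -1917/(-16 - 2247) + (2360 - 15)/3275 = -1917/(-2263) + 2345*(1/3275) = -1917*(-1/2263) + 469/655 = 1917/2263 + 469/655 = 2316982/1482265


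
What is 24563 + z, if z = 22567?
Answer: 47130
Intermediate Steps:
24563 + z = 24563 + 22567 = 47130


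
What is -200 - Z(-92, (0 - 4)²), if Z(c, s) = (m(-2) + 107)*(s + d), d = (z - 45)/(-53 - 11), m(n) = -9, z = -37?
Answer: -30297/16 ≈ -1893.6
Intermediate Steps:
d = 41/32 (d = (-37 - 45)/(-53 - 11) = -82/(-64) = -82*(-1/64) = 41/32 ≈ 1.2813)
Z(c, s) = 2009/16 + 98*s (Z(c, s) = (-9 + 107)*(s + 41/32) = 98*(41/32 + s) = 2009/16 + 98*s)
-200 - Z(-92, (0 - 4)²) = -200 - (2009/16 + 98*(0 - 4)²) = -200 - (2009/16 + 98*(-4)²) = -200 - (2009/16 + 98*16) = -200 - (2009/16 + 1568) = -200 - 1*27097/16 = -200 - 27097/16 = -30297/16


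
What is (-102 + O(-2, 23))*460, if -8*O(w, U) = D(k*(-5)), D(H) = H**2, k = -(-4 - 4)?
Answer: -138920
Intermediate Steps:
k = 8 (k = -1*(-8) = 8)
O(w, U) = -200 (O(w, U) = -(8*(-5))**2/8 = -1/8*(-40)**2 = -1/8*1600 = -200)
(-102 + O(-2, 23))*460 = (-102 - 200)*460 = -302*460 = -138920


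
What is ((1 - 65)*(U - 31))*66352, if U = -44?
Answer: 318489600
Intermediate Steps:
((1 - 65)*(U - 31))*66352 = ((1 - 65)*(-44 - 31))*66352 = -64*(-75)*66352 = 4800*66352 = 318489600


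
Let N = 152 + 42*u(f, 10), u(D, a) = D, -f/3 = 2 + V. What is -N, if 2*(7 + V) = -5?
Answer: -1097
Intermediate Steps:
V = -19/2 (V = -7 + (1/2)*(-5) = -7 - 5/2 = -19/2 ≈ -9.5000)
f = 45/2 (f = -3*(2 - 19/2) = -3*(-15/2) = 45/2 ≈ 22.500)
N = 1097 (N = 152 + 42*(45/2) = 152 + 945 = 1097)
-N = -1*1097 = -1097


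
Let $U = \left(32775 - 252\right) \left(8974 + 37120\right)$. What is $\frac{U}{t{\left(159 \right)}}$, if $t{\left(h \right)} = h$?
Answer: $\frac{499705054}{53} \approx 9.4284 \cdot 10^{6}$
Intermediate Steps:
$U = 1499115162$ ($U = 32523 \cdot 46094 = 1499115162$)
$\frac{U}{t{\left(159 \right)}} = \frac{1499115162}{159} = 1499115162 \cdot \frac{1}{159} = \frac{499705054}{53}$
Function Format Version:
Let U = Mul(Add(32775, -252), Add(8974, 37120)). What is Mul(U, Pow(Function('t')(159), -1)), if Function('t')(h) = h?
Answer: Rational(499705054, 53) ≈ 9.4284e+6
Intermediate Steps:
U = 1499115162 (U = Mul(32523, 46094) = 1499115162)
Mul(U, Pow(Function('t')(159), -1)) = Mul(1499115162, Pow(159, -1)) = Mul(1499115162, Rational(1, 159)) = Rational(499705054, 53)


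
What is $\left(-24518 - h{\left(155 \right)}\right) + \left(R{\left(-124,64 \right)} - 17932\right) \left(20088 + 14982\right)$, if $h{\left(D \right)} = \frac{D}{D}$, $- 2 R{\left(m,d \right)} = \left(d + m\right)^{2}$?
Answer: $-692025759$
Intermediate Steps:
$R{\left(m,d \right)} = - \frac{\left(d + m\right)^{2}}{2}$
$h{\left(D \right)} = 1$
$\left(-24518 - h{\left(155 \right)}\right) + \left(R{\left(-124,64 \right)} - 17932\right) \left(20088 + 14982\right) = \left(-24518 - 1\right) + \left(- \frac{\left(64 - 124\right)^{2}}{2} - 17932\right) \left(20088 + 14982\right) = \left(-24518 - 1\right) + \left(- \frac{\left(-60\right)^{2}}{2} - 17932\right) 35070 = -24519 + \left(\left(- \frac{1}{2}\right) 3600 - 17932\right) 35070 = -24519 + \left(-1800 - 17932\right) 35070 = -24519 - 692001240 = -692025759$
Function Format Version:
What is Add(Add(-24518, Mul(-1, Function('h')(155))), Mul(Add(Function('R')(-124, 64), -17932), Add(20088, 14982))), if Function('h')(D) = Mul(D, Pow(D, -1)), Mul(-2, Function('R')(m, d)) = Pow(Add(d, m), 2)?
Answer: -692025759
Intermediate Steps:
Function('R')(m, d) = Mul(Rational(-1, 2), Pow(Add(d, m), 2))
Function('h')(D) = 1
Add(Add(-24518, Mul(-1, Function('h')(155))), Mul(Add(Function('R')(-124, 64), -17932), Add(20088, 14982))) = Add(Add(-24518, Mul(-1, 1)), Mul(Add(Mul(Rational(-1, 2), Pow(Add(64, -124), 2)), -17932), Add(20088, 14982))) = Add(Add(-24518, -1), Mul(Add(Mul(Rational(-1, 2), Pow(-60, 2)), -17932), 35070)) = Add(-24519, Mul(Add(Mul(Rational(-1, 2), 3600), -17932), 35070)) = Add(-24519, Mul(Add(-1800, -17932), 35070)) = Add(-24519, Mul(-19732, 35070)) = Add(-24519, -692001240) = -692025759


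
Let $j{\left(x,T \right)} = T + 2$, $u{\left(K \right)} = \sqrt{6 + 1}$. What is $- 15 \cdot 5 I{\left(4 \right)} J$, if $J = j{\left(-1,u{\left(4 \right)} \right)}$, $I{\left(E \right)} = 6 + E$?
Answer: $-1500 - 750 \sqrt{7} \approx -3484.3$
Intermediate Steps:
$u{\left(K \right)} = \sqrt{7}$
$j{\left(x,T \right)} = 2 + T$
$J = 2 + \sqrt{7} \approx 4.6458$
$- 15 \cdot 5 I{\left(4 \right)} J = - 15 \cdot 5 \left(6 + 4\right) \left(2 + \sqrt{7}\right) = - 15 \cdot 5 \cdot 10 \left(2 + \sqrt{7}\right) = \left(-15\right) 50 \left(2 + \sqrt{7}\right) = - 750 \left(2 + \sqrt{7}\right) = -1500 - 750 \sqrt{7}$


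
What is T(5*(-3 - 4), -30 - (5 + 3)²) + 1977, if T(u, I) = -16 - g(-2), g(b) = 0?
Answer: 1961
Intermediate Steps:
T(u, I) = -16 (T(u, I) = -16 - 1*0 = -16 + 0 = -16)
T(5*(-3 - 4), -30 - (5 + 3)²) + 1977 = -16 + 1977 = 1961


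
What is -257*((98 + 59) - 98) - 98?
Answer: -15261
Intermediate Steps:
-257*((98 + 59) - 98) - 98 = -257*(157 - 98) - 98 = -257*59 - 98 = -15163 - 98 = -15261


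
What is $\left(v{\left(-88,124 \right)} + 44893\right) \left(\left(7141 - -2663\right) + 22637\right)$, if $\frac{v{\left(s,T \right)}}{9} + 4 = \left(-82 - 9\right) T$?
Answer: $-1839372259$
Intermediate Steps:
$v{\left(s,T \right)} = -36 - 819 T$ ($v{\left(s,T \right)} = -36 + 9 \left(-82 - 9\right) T = -36 + 9 \left(- 91 T\right) = -36 - 819 T$)
$\left(v{\left(-88,124 \right)} + 44893\right) \left(\left(7141 - -2663\right) + 22637\right) = \left(\left(-36 - 101556\right) + 44893\right) \left(\left(7141 - -2663\right) + 22637\right) = \left(\left(-36 - 101556\right) + 44893\right) \left(\left(7141 + 2663\right) + 22637\right) = \left(-101592 + 44893\right) \left(9804 + 22637\right) = \left(-56699\right) 32441 = -1839372259$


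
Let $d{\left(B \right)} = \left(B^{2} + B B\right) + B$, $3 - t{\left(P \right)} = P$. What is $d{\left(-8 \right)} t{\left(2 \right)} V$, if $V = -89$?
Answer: $-10680$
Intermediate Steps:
$t{\left(P \right)} = 3 - P$
$d{\left(B \right)} = B + 2 B^{2}$ ($d{\left(B \right)} = \left(B^{2} + B^{2}\right) + B = 2 B^{2} + B = B + 2 B^{2}$)
$d{\left(-8 \right)} t{\left(2 \right)} V = - 8 \left(1 + 2 \left(-8\right)\right) \left(3 - 2\right) \left(-89\right) = - 8 \left(1 - 16\right) \left(3 - 2\right) \left(-89\right) = \left(-8\right) \left(-15\right) 1 \left(-89\right) = 120 \cdot 1 \left(-89\right) = 120 \left(-89\right) = -10680$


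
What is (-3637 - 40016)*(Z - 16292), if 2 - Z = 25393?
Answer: 1819587999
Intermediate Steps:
Z = -25391 (Z = 2 - 1*25393 = 2 - 25393 = -25391)
(-3637 - 40016)*(Z - 16292) = (-3637 - 40016)*(-25391 - 16292) = -43653*(-41683) = 1819587999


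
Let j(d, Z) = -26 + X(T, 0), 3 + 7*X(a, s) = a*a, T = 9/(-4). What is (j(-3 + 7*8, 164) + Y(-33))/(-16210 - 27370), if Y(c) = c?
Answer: 1315/976192 ≈ 0.0013471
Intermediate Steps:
T = -9/4 (T = 9*(-¼) = -9/4 ≈ -2.2500)
X(a, s) = -3/7 + a²/7 (X(a, s) = -3/7 + (a*a)/7 = -3/7 + a²/7)
j(d, Z) = -2879/112 (j(d, Z) = -26 + (-3/7 + (-9/4)²/7) = -26 + (-3/7 + (⅐)*(81/16)) = -26 + (-3/7 + 81/112) = -26 + 33/112 = -2879/112)
(j(-3 + 7*8, 164) + Y(-33))/(-16210 - 27370) = (-2879/112 - 33)/(-16210 - 27370) = -6575/112/(-43580) = -6575/112*(-1/43580) = 1315/976192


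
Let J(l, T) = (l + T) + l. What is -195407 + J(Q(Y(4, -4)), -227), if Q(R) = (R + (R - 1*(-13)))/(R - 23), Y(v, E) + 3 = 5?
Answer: -4108348/21 ≈ -1.9564e+5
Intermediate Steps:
Y(v, E) = 2 (Y(v, E) = -3 + 5 = 2)
Q(R) = (13 + 2*R)/(-23 + R) (Q(R) = (R + (R + 13))/(-23 + R) = (R + (13 + R))/(-23 + R) = (13 + 2*R)/(-23 + R))
J(l, T) = T + 2*l (J(l, T) = (T + l) + l = T + 2*l)
-195407 + J(Q(Y(4, -4)), -227) = -195407 + (-227 + 2*((13 + 2*2)/(-23 + 2))) = -195407 + (-227 + 2*((13 + 4)/(-21))) = -195407 + (-227 + 2*(-1/21*17)) = -195407 + (-227 + 2*(-17/21)) = -195407 + (-227 - 34/21) = -195407 - 4801/21 = -4108348/21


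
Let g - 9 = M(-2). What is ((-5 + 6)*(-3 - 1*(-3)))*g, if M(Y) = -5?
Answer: 0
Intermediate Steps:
g = 4 (g = 9 - 5 = 4)
((-5 + 6)*(-3 - 1*(-3)))*g = ((-5 + 6)*(-3 - 1*(-3)))*4 = (1*(-3 + 3))*4 = (1*0)*4 = 0*4 = 0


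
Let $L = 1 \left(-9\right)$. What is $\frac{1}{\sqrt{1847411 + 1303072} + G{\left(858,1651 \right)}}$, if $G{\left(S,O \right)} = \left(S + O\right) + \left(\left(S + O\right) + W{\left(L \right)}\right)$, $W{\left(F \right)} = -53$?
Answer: $\frac{1655}{7166914} - \frac{\sqrt{3150483}}{21500742} \approx 0.00014837$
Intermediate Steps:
$L = -9$
$G{\left(S,O \right)} = -53 + 2 O + 2 S$ ($G{\left(S,O \right)} = \left(S + O\right) - \left(53 - O - S\right) = \left(O + S\right) - \left(53 - O - S\right) = \left(O + S\right) + \left(-53 + O + S\right) = -53 + 2 O + 2 S$)
$\frac{1}{\sqrt{1847411 + 1303072} + G{\left(858,1651 \right)}} = \frac{1}{\sqrt{1847411 + 1303072} + \left(-53 + 2 \cdot 1651 + 2 \cdot 858\right)} = \frac{1}{\sqrt{3150483} + \left(-53 + 3302 + 1716\right)} = \frac{1}{\sqrt{3150483} + 4965} = \frac{1}{4965 + \sqrt{3150483}}$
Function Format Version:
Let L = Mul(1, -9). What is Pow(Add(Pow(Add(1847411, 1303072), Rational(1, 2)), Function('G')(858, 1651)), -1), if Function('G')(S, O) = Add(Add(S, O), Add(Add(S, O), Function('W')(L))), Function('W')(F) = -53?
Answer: Add(Rational(1655, 7166914), Mul(Rational(-1, 21500742), Pow(3150483, Rational(1, 2)))) ≈ 0.00014837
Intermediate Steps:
L = -9
Function('G')(S, O) = Add(-53, Mul(2, O), Mul(2, S)) (Function('G')(S, O) = Add(Add(S, O), Add(Add(S, O), -53)) = Add(Add(O, S), Add(Add(O, S), -53)) = Add(Add(O, S), Add(-53, O, S)) = Add(-53, Mul(2, O), Mul(2, S)))
Pow(Add(Pow(Add(1847411, 1303072), Rational(1, 2)), Function('G')(858, 1651)), -1) = Pow(Add(Pow(Add(1847411, 1303072), Rational(1, 2)), Add(-53, Mul(2, 1651), Mul(2, 858))), -1) = Pow(Add(Pow(3150483, Rational(1, 2)), Add(-53, 3302, 1716)), -1) = Pow(Add(Pow(3150483, Rational(1, 2)), 4965), -1) = Pow(Add(4965, Pow(3150483, Rational(1, 2))), -1)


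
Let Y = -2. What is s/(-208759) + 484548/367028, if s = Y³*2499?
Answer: 27122844927/19155099563 ≈ 1.4160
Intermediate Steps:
s = -19992 (s = (-2)³*2499 = -8*2499 = -19992)
s/(-208759) + 484548/367028 = -19992/(-208759) + 484548/367028 = -19992*(-1/208759) + 484548*(1/367028) = 19992/208759 + 121137/91757 = 27122844927/19155099563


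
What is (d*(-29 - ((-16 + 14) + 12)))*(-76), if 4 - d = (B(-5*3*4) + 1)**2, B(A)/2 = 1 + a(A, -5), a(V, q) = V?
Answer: -40562340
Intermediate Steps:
B(A) = 2 + 2*A (B(A) = 2*(1 + A) = 2 + 2*A)
d = -13685 (d = 4 - ((2 + 2*(-5*3*4)) + 1)**2 = 4 - ((2 + 2*(-15*4)) + 1)**2 = 4 - ((2 + 2*(-60)) + 1)**2 = 4 - ((2 - 120) + 1)**2 = 4 - (-118 + 1)**2 = 4 - 1*(-117)**2 = 4 - 1*13689 = 4 - 13689 = -13685)
(d*(-29 - ((-16 + 14) + 12)))*(-76) = -13685*(-29 - ((-16 + 14) + 12))*(-76) = -13685*(-29 - (-2 + 12))*(-76) = -13685*(-29 - 1*10)*(-76) = -13685*(-29 - 10)*(-76) = -13685*(-39)*(-76) = 533715*(-76) = -40562340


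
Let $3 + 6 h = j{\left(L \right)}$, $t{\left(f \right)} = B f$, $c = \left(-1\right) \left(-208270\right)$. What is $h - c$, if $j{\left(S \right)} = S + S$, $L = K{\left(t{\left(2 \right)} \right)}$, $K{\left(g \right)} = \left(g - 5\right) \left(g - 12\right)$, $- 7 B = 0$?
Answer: $- \frac{416501}{2} \approx -2.0825 \cdot 10^{5}$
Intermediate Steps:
$B = 0$ ($B = \left(- \frac{1}{7}\right) 0 = 0$)
$c = 208270$
$t{\left(f \right)} = 0$ ($t{\left(f \right)} = 0 f = 0$)
$K{\left(g \right)} = \left(-12 + g\right) \left(-5 + g\right)$ ($K{\left(g \right)} = \left(-5 + g\right) \left(-12 + g\right) = \left(-12 + g\right) \left(-5 + g\right)$)
$L = 60$ ($L = 60 + 0^{2} - 0 = 60 + 0 + 0 = 60$)
$j{\left(S \right)} = 2 S$
$h = \frac{39}{2}$ ($h = - \frac{1}{2} + \frac{2 \cdot 60}{6} = - \frac{1}{2} + \frac{1}{6} \cdot 120 = - \frac{1}{2} + 20 = \frac{39}{2} \approx 19.5$)
$h - c = \frac{39}{2} - 208270 = - \frac{416501}{2}$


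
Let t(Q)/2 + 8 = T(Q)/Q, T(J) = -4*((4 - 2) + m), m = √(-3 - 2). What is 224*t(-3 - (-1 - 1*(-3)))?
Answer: -14336/5 + 1792*I*√5/5 ≈ -2867.2 + 801.41*I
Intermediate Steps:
m = I*√5 (m = √(-5) = I*√5 ≈ 2.2361*I)
T(J) = -8 - 4*I*√5 (T(J) = -4*((4 - 2) + I*√5) = -4*(2 + I*√5) = -8 - 4*I*√5)
t(Q) = -16 + 2*(-8 - 4*I*√5)/Q (t(Q) = -16 + 2*((-8 - 4*I*√5)/Q) = -16 + 2*(-8 - 4*I*√5)/Q)
224*t(-3 - (-1 - 1*(-3))) = 224*(8*(-2 - 2*(-3 - (-1 - 1*(-3))) - I*√5)/(-3 - (-1 - 1*(-3)))) = 224*(8*(-2 - 2*(-3 - (-1 + 3)) - I*√5)/(-3 - (-1 + 3))) = 224*(8*(-2 - 2*(-3 - 1*2) - I*√5)/(-3 - 1*2)) = 224*(8*(-2 - 2*(-3 - 2) - I*√5)/(-3 - 2)) = 224*(8*(-2 - 2*(-5) - I*√5)/(-5)) = 224*(8*(-⅕)*(-2 + 10 - I*√5)) = 224*(8*(-⅕)*(8 - I*√5)) = 224*(-64/5 + 8*I*√5/5) = -14336/5 + 1792*I*√5/5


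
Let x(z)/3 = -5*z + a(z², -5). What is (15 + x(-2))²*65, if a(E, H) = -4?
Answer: 70785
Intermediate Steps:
x(z) = -12 - 15*z (x(z) = 3*(-5*z - 4) = 3*(-4 - 5*z) = -12 - 15*z)
(15 + x(-2))²*65 = (15 + (-12 - 15*(-2)))²*65 = (15 + (-12 + 30))²*65 = (15 + 18)²*65 = 33²*65 = 1089*65 = 70785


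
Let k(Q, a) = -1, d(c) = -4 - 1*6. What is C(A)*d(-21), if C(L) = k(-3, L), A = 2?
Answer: 10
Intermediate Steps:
d(c) = -10 (d(c) = -4 - 6 = -10)
C(L) = -1
C(A)*d(-21) = -1*(-10) = 10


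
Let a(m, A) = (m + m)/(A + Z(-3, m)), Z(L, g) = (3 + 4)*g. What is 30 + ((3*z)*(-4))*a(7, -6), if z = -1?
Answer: 1458/43 ≈ 33.907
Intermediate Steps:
Z(L, g) = 7*g
a(m, A) = 2*m/(A + 7*m) (a(m, A) = (m + m)/(A + 7*m) = (2*m)/(A + 7*m) = 2*m/(A + 7*m))
30 + ((3*z)*(-4))*a(7, -6) = 30 + ((3*(-1))*(-4))*(2*7/(-6 + 7*7)) = 30 + (-3*(-4))*(2*7/(-6 + 49)) = 30 + 12*(2*7/43) = 30 + 12*(2*7*(1/43)) = 30 + 12*(14/43) = 30 + 168/43 = 1458/43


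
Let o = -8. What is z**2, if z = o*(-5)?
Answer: 1600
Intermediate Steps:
z = 40 (z = -8*(-5) = 40)
z**2 = 40**2 = 1600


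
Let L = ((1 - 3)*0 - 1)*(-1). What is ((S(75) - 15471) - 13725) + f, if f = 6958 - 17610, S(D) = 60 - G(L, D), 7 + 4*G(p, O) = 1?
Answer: -79573/2 ≈ -39787.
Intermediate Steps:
L = 1 (L = (-2*0 - 1)*(-1) = (0 - 1)*(-1) = -1*(-1) = 1)
G(p, O) = -3/2 (G(p, O) = -7/4 + (¼)*1 = -7/4 + ¼ = -3/2)
S(D) = 123/2 (S(D) = 60 - 1*(-3/2) = 60 + 3/2 = 123/2)
f = -10652
((S(75) - 15471) - 13725) + f = ((123/2 - 15471) - 13725) - 10652 = (-30819/2 - 13725) - 10652 = -58269/2 - 10652 = -79573/2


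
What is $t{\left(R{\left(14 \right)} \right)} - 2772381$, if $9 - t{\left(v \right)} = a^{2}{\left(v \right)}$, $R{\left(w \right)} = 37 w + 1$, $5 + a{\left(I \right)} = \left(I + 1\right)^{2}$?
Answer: $-73116228397$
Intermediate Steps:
$a{\left(I \right)} = -5 + \left(1 + I\right)^{2}$ ($a{\left(I \right)} = -5 + \left(I + 1\right)^{2} = -5 + \left(1 + I\right)^{2}$)
$R{\left(w \right)} = 1 + 37 w$
$t{\left(v \right)} = 9 - \left(-5 + \left(1 + v\right)^{2}\right)^{2}$
$t{\left(R{\left(14 \right)} \right)} - 2772381 = \left(9 - \left(-5 + \left(1 + \left(1 + 37 \cdot 14\right)\right)^{2}\right)^{2}\right) - 2772381 = \left(9 - \left(-5 + \left(1 + \left(1 + 518\right)\right)^{2}\right)^{2}\right) - 2772381 = \left(9 - \left(-5 + \left(1 + 519\right)^{2}\right)^{2}\right) - 2772381 = \left(9 - \left(-5 + 520^{2}\right)^{2}\right) - 2772381 = \left(9 - \left(-5 + 270400\right)^{2}\right) - 2772381 = \left(9 - 270395^{2}\right) - 2772381 = \left(9 - 73113456025\right) - 2772381 = -73113456016 - 2772381 = -73116228397$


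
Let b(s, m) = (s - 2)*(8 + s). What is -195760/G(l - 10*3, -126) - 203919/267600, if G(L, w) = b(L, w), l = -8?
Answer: -43858399/267600 ≈ -163.90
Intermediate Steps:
b(s, m) = (-2 + s)*(8 + s)
G(L, w) = -16 + L**2 + 6*L
-195760/G(l - 10*3, -126) - 203919/267600 = -195760/(-16 + (-8 - 10*3)**2 + 6*(-8 - 10*3)) - 203919/267600 = -195760/(-16 + (-8 - 30)**2 + 6*(-8 - 30)) - 203919*1/267600 = -195760/(-16 + (-38)**2 + 6*(-38)) - 67973/89200 = -195760/(-16 + 1444 - 228) - 67973/89200 = -195760/1200 - 67973/89200 = -195760*1/1200 - 67973/89200 = -2447/15 - 67973/89200 = -43858399/267600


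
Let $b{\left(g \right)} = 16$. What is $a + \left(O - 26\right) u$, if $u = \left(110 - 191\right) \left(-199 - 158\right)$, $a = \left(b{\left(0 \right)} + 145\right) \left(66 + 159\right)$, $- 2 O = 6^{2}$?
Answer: $-1236123$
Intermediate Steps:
$O = -18$ ($O = - \frac{6^{2}}{2} = \left(- \frac{1}{2}\right) 36 = -18$)
$a = 36225$ ($a = \left(16 + 145\right) \left(66 + 159\right) = 161 \cdot 225 = 36225$)
$u = 28917$ ($u = \left(-81\right) \left(-357\right) = 28917$)
$a + \left(O - 26\right) u = 36225 + \left(-18 - 26\right) 28917 = 36225 - 1272348 = -1236123$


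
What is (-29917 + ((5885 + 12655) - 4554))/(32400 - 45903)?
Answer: 15931/13503 ≈ 1.1798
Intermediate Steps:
(-29917 + ((5885 + 12655) - 4554))/(32400 - 45903) = (-29917 + (18540 - 4554))/(-13503) = (-29917 + 13986)*(-1/13503) = -15931*(-1/13503) = 15931/13503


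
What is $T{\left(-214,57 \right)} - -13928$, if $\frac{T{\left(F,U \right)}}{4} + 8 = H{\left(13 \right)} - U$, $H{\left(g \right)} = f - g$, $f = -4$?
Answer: $13600$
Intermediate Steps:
$H{\left(g \right)} = -4 - g$
$T{\left(F,U \right)} = -100 - 4 U$ ($T{\left(F,U \right)} = -32 + 4 \left(\left(-4 - 13\right) - U\right) = -32 + 4 \left(-17 - U\right) = -32 - \left(68 + 4 U\right) = -100 - 4 U$)
$T{\left(-214,57 \right)} - -13928 = \left(-100 - 228\right) - -13928 = \left(-100 - 228\right) + 13928 = -328 + 13928 = 13600$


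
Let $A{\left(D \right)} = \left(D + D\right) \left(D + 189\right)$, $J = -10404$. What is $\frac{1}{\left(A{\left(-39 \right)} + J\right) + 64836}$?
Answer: $\frac{1}{42732} \approx 2.3402 \cdot 10^{-5}$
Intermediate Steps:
$A{\left(D \right)} = 2 D \left(189 + D\right)$
$\frac{1}{\left(A{\left(-39 \right)} + J\right) + 64836} = \frac{1}{\left(2 \left(-39\right) \left(189 - 39\right) - 10404\right) + 64836} = \frac{1}{\left(2 \left(-39\right) 150 - 10404\right) + 64836} = \frac{1}{\left(-11700 - 10404\right) + 64836} = \frac{1}{-22104 + 64836} = \frac{1}{42732}$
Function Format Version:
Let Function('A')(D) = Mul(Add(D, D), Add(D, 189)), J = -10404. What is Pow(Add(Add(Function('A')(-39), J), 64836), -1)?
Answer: Rational(1, 42732) ≈ 2.3402e-5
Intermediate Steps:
Function('A')(D) = Mul(2, D, Add(189, D)) (Function('A')(D) = Mul(Mul(2, D), Add(189, D)) = Mul(2, D, Add(189, D)))
Pow(Add(Add(Function('A')(-39), J), 64836), -1) = Pow(Add(Add(Mul(2, -39, Add(189, -39)), -10404), 64836), -1) = Pow(Add(Add(Mul(2, -39, 150), -10404), 64836), -1) = Pow(Add(Add(-11700, -10404), 64836), -1) = Pow(Add(-22104, 64836), -1) = Pow(42732, -1) = Rational(1, 42732)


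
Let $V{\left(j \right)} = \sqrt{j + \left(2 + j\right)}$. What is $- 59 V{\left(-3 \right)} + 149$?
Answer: $149 - 118 i \approx 149.0 - 118.0 i$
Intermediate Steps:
$V{\left(j \right)} = \sqrt{2 + 2 j}$
$- 59 V{\left(-3 \right)} + 149 = - 59 \sqrt{2 + 2 \left(-3\right)} + 149 = - 59 \sqrt{2 - 6} + 149 = - 59 \sqrt{-4} + 149 = - 59 \cdot 2 i + 149 = - 118 i + 149 = 149 - 118 i$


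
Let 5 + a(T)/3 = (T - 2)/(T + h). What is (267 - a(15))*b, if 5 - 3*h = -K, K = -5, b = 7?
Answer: 9779/5 ≈ 1955.8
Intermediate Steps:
h = 0 (h = 5/3 - (-1)*(-5)/3 = 5/3 - ⅓*5 = 5/3 - 5/3 = 0)
a(T) = -15 + 3*(-2 + T)/T (a(T) = -15 + 3*((T - 2)/(T + 0)) = -15 + 3*((-2 + T)/T) = -15 + 3*(-2 + T)/T)
(267 - a(15))*b = (267 - (-12 - 6/15))*7 = (267 - (-12 - 6*1/15))*7 = (267 - (-12 - ⅖))*7 = (267 - 1*(-62/5))*7 = (267 + 62/5)*7 = (1397/5)*7 = 9779/5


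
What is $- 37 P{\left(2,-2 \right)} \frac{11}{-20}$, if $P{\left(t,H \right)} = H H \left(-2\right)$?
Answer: $- \frac{814}{5} \approx -162.8$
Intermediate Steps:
$P{\left(t,H \right)} = - 2 H^{2}$ ($P{\left(t,H \right)} = H^{2} \left(-2\right) = - 2 H^{2}$)
$- 37 P{\left(2,-2 \right)} \frac{11}{-20} = - 37 \left(- 2 \left(-2\right)^{2}\right) \frac{11}{-20} = - 37 \left(\left(-2\right) 4\right) 11 \left(- \frac{1}{20}\right) = \left(-37\right) \left(-8\right) \left(- \frac{11}{20}\right) = 296 \left(- \frac{11}{20}\right) = - \frac{814}{5}$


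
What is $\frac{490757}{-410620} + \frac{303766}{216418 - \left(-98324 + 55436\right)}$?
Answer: $- \frac{1261919861}{53238114860} \approx -0.023703$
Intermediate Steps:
$\frac{490757}{-410620} + \frac{303766}{216418 - \left(-98324 + 55436\right)} = 490757 \left(- \frac{1}{410620}\right) + \frac{303766}{216418 - -42888} = - \frac{490757}{410620} + \frac{303766}{216418 + 42888} = - \frac{490757}{410620} + \frac{303766}{259306} = - \frac{490757}{410620} + 303766 \cdot \frac{1}{259306} = - \frac{490757}{410620} + \frac{151883}{129653} = - \frac{1261919861}{53238114860}$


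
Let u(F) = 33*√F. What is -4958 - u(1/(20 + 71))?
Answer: -4958 - 33*√91/91 ≈ -4961.5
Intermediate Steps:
-4958 - u(1/(20 + 71)) = -4958 - 33*√(1/(20 + 71)) = -4958 - 33*√(1/91) = -4958 - 33*√91/91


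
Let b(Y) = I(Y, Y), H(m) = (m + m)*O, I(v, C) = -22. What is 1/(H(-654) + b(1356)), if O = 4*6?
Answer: -1/31414 ≈ -3.1833e-5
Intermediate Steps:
O = 24
H(m) = 48*m (H(m) = (m + m)*24 = (2*m)*24 = 48*m)
b(Y) = -22
1/(H(-654) + b(1356)) = 1/(48*(-654) - 22) = 1/(-31392 - 22) = 1/(-31414) = -1/31414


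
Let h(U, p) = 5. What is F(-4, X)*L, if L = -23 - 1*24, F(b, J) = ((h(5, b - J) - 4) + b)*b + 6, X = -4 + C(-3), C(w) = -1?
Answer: -846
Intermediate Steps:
X = -5 (X = -4 - 1 = -5)
F(b, J) = 6 + b*(1 + b) (F(b, J) = ((5 - 4) + b)*b + 6 = (1 + b)*b + 6 = b*(1 + b) + 6 = 6 + b*(1 + b))
L = -47 (L = -23 - 24 = -47)
F(-4, X)*L = (6 - 4 + (-4)²)*(-47) = (6 - 4 + 16)*(-47) = 18*(-47) = -846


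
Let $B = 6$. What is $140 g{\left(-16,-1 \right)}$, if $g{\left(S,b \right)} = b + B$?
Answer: $700$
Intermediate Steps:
$g{\left(S,b \right)} = 6 + b$ ($g{\left(S,b \right)} = b + 6 = 6 + b$)
$140 g{\left(-16,-1 \right)} = 140 \left(6 - 1\right) = 140 \cdot 5 = 700$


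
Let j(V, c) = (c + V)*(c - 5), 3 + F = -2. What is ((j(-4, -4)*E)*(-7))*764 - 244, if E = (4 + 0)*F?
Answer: 7700876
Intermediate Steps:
F = -5 (F = -3 - 2 = -5)
j(V, c) = (-5 + c)*(V + c) (j(V, c) = (V + c)*(-5 + c) = (-5 + c)*(V + c))
E = -20 (E = (4 + 0)*(-5) = 4*(-5) = -20)
((j(-4, -4)*E)*(-7))*764 - 244 = ((((-4)² - 5*(-4) - 5*(-4) - 4*(-4))*(-20))*(-7))*764 - 244 = (((16 + 20 + 20 + 16)*(-20))*(-7))*764 - 244 = ((72*(-20))*(-7))*764 - 244 = -1440*(-7)*764 - 244 = 10080*764 - 244 = 7701120 - 244 = 7700876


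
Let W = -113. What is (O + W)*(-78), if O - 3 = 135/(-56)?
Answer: 245505/28 ≈ 8768.0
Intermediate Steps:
O = 33/56 (O = 3 + 135/(-56) = 3 + 135*(-1/56) = 3 - 135/56 = 33/56 ≈ 0.58929)
(O + W)*(-78) = (33/56 - 113)*(-78) = -6295/56*(-78) = 245505/28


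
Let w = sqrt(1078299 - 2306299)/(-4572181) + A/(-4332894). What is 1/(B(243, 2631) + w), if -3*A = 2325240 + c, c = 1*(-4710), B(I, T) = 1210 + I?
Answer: 71290546050054300761754653541/103597890228021836257413224724338 + 107297488533880187145*I*sqrt(3070)/51798945114010918128706612362169 ≈ 0.00068815 + 1.1477e-10*I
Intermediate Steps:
c = -4710
A = -773510 (A = -(2325240 - 4710)/3 = -1/3*2320530 = -773510)
w = 386755/2166447 - 20*I*sqrt(3070)/4572181 (w = sqrt(1078299 - 2306299)/(-4572181) - 773510/(-4332894) = sqrt(-1228000)*(-1/4572181) - 773510*(-1/4332894) = (20*I*sqrt(3070))*(-1/4572181) + 386755/2166447 = -20*I*sqrt(3070)/4572181 + 386755/2166447 = 386755/2166447 - 20*I*sqrt(3070)/4572181 ≈ 0.17852 - 0.00024237*I)
1/(B(243, 2631) + w) = 1/((1210 + 243) + (386755/2166447 - 20*I*sqrt(3070)/4572181)) = 1/(1453 + (386755/2166447 - 20*I*sqrt(3070)/4572181)) = 1/(3148234246/2166447 - 20*I*sqrt(3070)/4572181)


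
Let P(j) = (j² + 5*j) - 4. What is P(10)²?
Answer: 21316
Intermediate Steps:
P(j) = -4 + j² + 5*j
P(10)² = (-4 + 10² + 5*10)² = (-4 + 100 + 50)² = 146² = 21316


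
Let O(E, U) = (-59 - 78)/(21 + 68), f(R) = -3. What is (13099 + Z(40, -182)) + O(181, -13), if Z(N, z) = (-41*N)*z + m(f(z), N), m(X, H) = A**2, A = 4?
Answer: 27731818/89 ≈ 3.1159e+5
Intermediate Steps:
m(X, H) = 16 (m(X, H) = 4**2 = 16)
Z(N, z) = 16 - 41*N*z (Z(N, z) = (-41*N)*z + 16 = -41*N*z + 16 = 16 - 41*N*z)
O(E, U) = -137/89
(13099 + Z(40, -182)) + O(181, -13) = (13099 + (16 - 41*40*(-182))) - 137/89 = (13099 + (16 + 298480)) - 137/89 = (13099 + 298496) - 137/89 = 311595 - 137/89 = 27731818/89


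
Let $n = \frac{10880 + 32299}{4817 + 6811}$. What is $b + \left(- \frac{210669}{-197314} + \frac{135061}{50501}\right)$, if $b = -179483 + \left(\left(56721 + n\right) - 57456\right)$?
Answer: $- \frac{3480101016784911301}{19311306260532} \approx -1.8021 \cdot 10^{5}$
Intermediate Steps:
$n = \frac{14393}{3876}$ ($n = \frac{43179}{11628} = 43179 \cdot \frac{1}{11628} = \frac{14393}{3876} \approx 3.7134$)
$b = - \frac{698510575}{3876}$ ($b = -179483 + \left(\left(56721 + \frac{14393}{3876}\right) - 57456\right) = -179483 + \left(\frac{219864989}{3876} - 57456\right) = -179483 - \frac{2834467}{3876} = - \frac{698510575}{3876} \approx -1.8021 \cdot 10^{5}$)
$b + \left(- \frac{210669}{-197314} + \frac{135061}{50501}\right) = - \frac{698510575}{3876} + \left(- \frac{210669}{-197314} + \frac{135061}{50501}\right) = - \frac{698510575}{3876} + \left(\left(-210669\right) \left(- \frac{1}{197314}\right) + 135061 \cdot \frac{1}{50501}\right) = - \frac{698510575}{3876} + \left(\frac{210669}{197314} + \frac{135061}{50501}\right) = - \frac{698510575}{3876} + \frac{37288421323}{9964554314} = - \frac{3480101016784911301}{19311306260532}$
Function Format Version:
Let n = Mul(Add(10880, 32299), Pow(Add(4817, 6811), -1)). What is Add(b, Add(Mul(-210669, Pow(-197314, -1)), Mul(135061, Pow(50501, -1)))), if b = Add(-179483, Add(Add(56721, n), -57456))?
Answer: Rational(-3480101016784911301, 19311306260532) ≈ -1.8021e+5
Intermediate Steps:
n = Rational(14393, 3876) (n = Mul(43179, Pow(11628, -1)) = Mul(43179, Rational(1, 11628)) = Rational(14393, 3876) ≈ 3.7134)
b = Rational(-698510575, 3876) (b = Add(-179483, Add(Add(56721, Rational(14393, 3876)), -57456)) = Add(-179483, Add(Rational(219864989, 3876), -57456)) = Add(-179483, Rational(-2834467, 3876)) = Rational(-698510575, 3876) ≈ -1.8021e+5)
Add(b, Add(Mul(-210669, Pow(-197314, -1)), Mul(135061, Pow(50501, -1)))) = Add(Rational(-698510575, 3876), Add(Mul(-210669, Pow(-197314, -1)), Mul(135061, Pow(50501, -1)))) = Add(Rational(-698510575, 3876), Add(Mul(-210669, Rational(-1, 197314)), Mul(135061, Rational(1, 50501)))) = Add(Rational(-698510575, 3876), Add(Rational(210669, 197314), Rational(135061, 50501))) = Add(Rational(-698510575, 3876), Rational(37288421323, 9964554314)) = Rational(-3480101016784911301, 19311306260532)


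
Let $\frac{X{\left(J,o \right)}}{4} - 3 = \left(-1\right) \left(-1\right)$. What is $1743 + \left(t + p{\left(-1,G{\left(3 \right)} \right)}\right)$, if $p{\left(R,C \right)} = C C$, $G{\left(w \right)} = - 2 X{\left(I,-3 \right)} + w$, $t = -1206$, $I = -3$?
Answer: $1378$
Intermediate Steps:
$X{\left(J,o \right)} = 16$ ($X{\left(J,o \right)} = 12 + 4 \left(\left(-1\right) \left(-1\right)\right) = 12 + 4 \cdot 1 = 12 + 4 = 16$)
$G{\left(w \right)} = -32 + w$ ($G{\left(w \right)} = \left(-2\right) 16 + w = -32 + w$)
$p{\left(R,C \right)} = C^{2}$
$1743 + \left(t + p{\left(-1,G{\left(3 \right)} \right)}\right) = 1743 - \left(1206 - \left(-32 + 3\right)^{2}\right) = 1743 - \left(1206 - \left(-29\right)^{2}\right) = 1743 + \left(-1206 + 841\right) = 1743 - 365 = 1378$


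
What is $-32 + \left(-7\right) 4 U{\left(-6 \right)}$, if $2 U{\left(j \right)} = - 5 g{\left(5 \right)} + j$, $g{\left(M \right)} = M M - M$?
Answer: $1452$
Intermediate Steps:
$g{\left(M \right)} = M^{2} - M$
$U{\left(j \right)} = -50 + \frac{j}{2}$ ($U{\left(j \right)} = \frac{- 5 \cdot 5 \left(-1 + 5\right) + j}{2} = \frac{- 5 \cdot 5 \cdot 4 + j}{2} = \frac{\left(-5\right) 20 + j}{2} = \frac{-100 + j}{2} = -50 + \frac{j}{2}$)
$-32 + \left(-7\right) 4 U{\left(-6 \right)} = -32 + \left(-7\right) 4 \left(-50 + \frac{1}{2} \left(-6\right)\right) = -32 - 28 \left(-50 - 3\right) = -32 - -1484 = -32 + 1484 = 1452$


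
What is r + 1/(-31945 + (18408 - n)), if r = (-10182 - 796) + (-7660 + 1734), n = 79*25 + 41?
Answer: -262907913/15553 ≈ -16904.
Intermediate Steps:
n = 2016 (n = 1975 + 41 = 2016)
r = -16904 (r = -10978 - 5926 = -16904)
r + 1/(-31945 + (18408 - n)) = -16904 + 1/(-31945 + (18408 - 1*2016)) = -16904 + 1/(-31945 + (18408 - 2016)) = -16904 + 1/(-31945 + 16392) = -16904 + 1/(-15553) = -16904 - 1/15553 = -262907913/15553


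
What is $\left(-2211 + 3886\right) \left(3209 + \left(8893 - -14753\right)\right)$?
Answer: $44982125$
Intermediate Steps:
$\left(-2211 + 3886\right) \left(3209 + \left(8893 - -14753\right)\right) = 1675 \left(3209 + \left(8893 + 14753\right)\right) = 1675 \left(3209 + 23646\right) = 1675 \cdot 26855 = 44982125$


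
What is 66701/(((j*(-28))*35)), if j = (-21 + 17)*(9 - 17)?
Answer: -66701/31360 ≈ -2.1269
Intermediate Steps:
j = 32 (j = -4*(-8) = 32)
66701/(((j*(-28))*35)) = 66701/(((32*(-28))*35)) = 66701/((-896*35)) = 66701/(-31360) = 66701*(-1/31360) = -66701/31360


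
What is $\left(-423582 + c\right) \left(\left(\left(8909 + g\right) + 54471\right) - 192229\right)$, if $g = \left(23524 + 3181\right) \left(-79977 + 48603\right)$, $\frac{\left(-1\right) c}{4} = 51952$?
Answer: $529086837381410$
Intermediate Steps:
$c = -207808$ ($c = \left(-4\right) 51952 = -207808$)
$g = -837842670$ ($g = 26705 \left(-31374\right) = -837842670$)
$\left(-423582 + c\right) \left(\left(\left(8909 + g\right) + 54471\right) - 192229\right) = \left(-423582 - 207808\right) \left(\left(\left(8909 - 837842670\right) + 54471\right) - 192229\right) = - 631390 \left(\left(-837833761 + 54471\right) - 192229\right) = - 631390 \left(-837779290 - 192229\right) = \left(-631390\right) \left(-837971519\right) = 529086837381410$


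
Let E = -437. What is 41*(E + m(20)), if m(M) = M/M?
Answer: -17876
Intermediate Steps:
m(M) = 1
41*(E + m(20)) = 41*(-437 + 1) = 41*(-436) = -17876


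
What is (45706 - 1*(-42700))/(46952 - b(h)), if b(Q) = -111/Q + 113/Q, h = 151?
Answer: 6674653/3544875 ≈ 1.8829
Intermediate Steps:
b(Q) = 2/Q
(45706 - 1*(-42700))/(46952 - b(h)) = (45706 - 1*(-42700))/(46952 - 2/151) = (45706 + 42700)/(46952 - 2/151) = 88406/(46952 - 1*2/151) = 88406/(46952 - 2/151) = 88406/(7089750/151) = 88406*(151/7089750) = 6674653/3544875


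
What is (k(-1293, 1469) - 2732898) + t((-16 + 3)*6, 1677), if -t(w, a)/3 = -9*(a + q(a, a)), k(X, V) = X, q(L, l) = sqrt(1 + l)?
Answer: -2688912 + 27*sqrt(1678) ≈ -2.6878e+6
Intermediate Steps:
t(w, a) = 27*a + 27*sqrt(1 + a) (t(w, a) = -(-27)*(a + sqrt(1 + a)) = -3*(-9*a - 9*sqrt(1 + a)) = 27*a + 27*sqrt(1 + a))
(k(-1293, 1469) - 2732898) + t((-16 + 3)*6, 1677) = (-1293 - 2732898) + (27*1677 + 27*sqrt(1 + 1677)) = -2734191 + (45279 + 27*sqrt(1678)) = -2688912 + 27*sqrt(1678)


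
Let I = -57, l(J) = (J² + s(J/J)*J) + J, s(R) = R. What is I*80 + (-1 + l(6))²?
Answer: -2351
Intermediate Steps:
l(J) = J² + 2*J (l(J) = (J² + (J/J)*J) + J = (J² + 1*J) + J = (J² + J) + J = (J + J²) + J = J² + 2*J)
I*80 + (-1 + l(6))² = -57*80 + (-1 + 6*(2 + 6))² = -4560 + (-1 + 6*8)² = -4560 + (-1 + 48)² = -4560 + 47² = -4560 + 2209 = -2351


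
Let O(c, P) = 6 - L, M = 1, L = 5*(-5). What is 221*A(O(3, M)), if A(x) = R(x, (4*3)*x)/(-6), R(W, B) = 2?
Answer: -221/3 ≈ -73.667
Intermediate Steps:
L = -25
O(c, P) = 31 (O(c, P) = 6 - 1*(-25) = 6 + 25 = 31)
A(x) = -1/3 (A(x) = 2/(-6) = 2*(-1/6) = -1/3)
221*A(O(3, M)) = 221*(-1/3) = -221/3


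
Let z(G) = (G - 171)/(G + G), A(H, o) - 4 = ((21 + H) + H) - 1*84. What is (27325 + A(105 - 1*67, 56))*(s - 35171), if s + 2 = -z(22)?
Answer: -21155366673/22 ≈ -9.6161e+8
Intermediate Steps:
A(H, o) = -59 + 2*H (A(H, o) = 4 + (((21 + H) + H) - 1*84) = 4 + ((21 + 2*H) - 84) = 4 + (-63 + 2*H) = -59 + 2*H)
z(G) = (-171 + G)/(2*G) (z(G) = (-171 + G)/((2*G)) = (-171 + G)*(1/(2*G)) = (-171 + G)/(2*G))
s = 61/44 (s = -2 - (-171 + 22)/(2*22) = -2 - (-149)/(2*22) = -2 - 1*(-149/44) = -2 + 149/44 = 61/44 ≈ 1.3864)
(27325 + A(105 - 1*67, 56))*(s - 35171) = (27325 + (-59 + 2*(105 - 1*67)))*(61/44 - 35171) = (27325 + (-59 + 2*(105 - 67)))*(-1547463/44) = (27325 + (-59 + 2*38))*(-1547463/44) = (27325 + (-59 + 76))*(-1547463/44) = (27325 + 17)*(-1547463/44) = 27342*(-1547463/44) = -21155366673/22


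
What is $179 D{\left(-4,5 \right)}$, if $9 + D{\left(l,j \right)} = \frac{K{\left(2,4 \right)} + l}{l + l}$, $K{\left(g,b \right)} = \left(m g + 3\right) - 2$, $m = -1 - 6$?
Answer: $- \frac{9845}{8} \approx -1230.6$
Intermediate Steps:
$m = -7$ ($m = -1 - 6 = -7$)
$K{\left(g,b \right)} = 1 - 7 g$ ($K{\left(g,b \right)} = \left(- 7 g + 3\right) - 2 = \left(3 - 7 g\right) - 2 = 1 - 7 g$)
$D{\left(l,j \right)} = -9 + \frac{-13 + l}{2 l}$ ($D{\left(l,j \right)} = -9 + \frac{\left(1 - 14\right) + l}{l + l} = -9 + \frac{\left(1 - 14\right) + l}{2 l} = -9 + \left(-13 + l\right) \frac{1}{2 l} = -9 + \frac{-13 + l}{2 l}$)
$179 D{\left(-4,5 \right)} = 179 \frac{-13 - -68}{2 \left(-4\right)} = 179 \cdot \frac{1}{2} \left(- \frac{1}{4}\right) \left(-13 + 68\right) = 179 \cdot \frac{1}{2} \left(- \frac{1}{4}\right) 55 = 179 \left(- \frac{55}{8}\right) = - \frac{9845}{8}$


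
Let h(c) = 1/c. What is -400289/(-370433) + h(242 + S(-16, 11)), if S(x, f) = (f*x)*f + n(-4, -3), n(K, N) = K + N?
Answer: 97217308/90015219 ≈ 1.0800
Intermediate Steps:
S(x, f) = -7 + x*f**2 (S(x, f) = (f*x)*f + (-4 - 3) = x*f**2 - 7 = -7 + x*f**2)
-400289/(-370433) + h(242 + S(-16, 11)) = -400289/(-370433) + 1/(242 + (-7 - 16*11**2)) = -400289*(-1/370433) + 1/(242 + (-7 - 16*121)) = 400289/370433 + 1/(242 + (-7 - 1936)) = 400289/370433 + 1/(242 - 1943) = 400289/370433 + 1/(-1701) = 400289/370433 - 1/1701 = 97217308/90015219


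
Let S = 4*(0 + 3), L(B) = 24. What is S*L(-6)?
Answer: 288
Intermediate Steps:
S = 12 (S = 4*3 = 12)
S*L(-6) = 12*24 = 288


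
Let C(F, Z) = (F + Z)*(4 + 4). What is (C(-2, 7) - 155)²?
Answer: 13225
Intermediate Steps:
C(F, Z) = 8*F + 8*Z (C(F, Z) = (F + Z)*8 = 8*F + 8*Z)
(C(-2, 7) - 155)² = ((8*(-2) + 8*7) - 155)² = ((-16 + 56) - 155)² = (40 - 155)² = (-115)² = 13225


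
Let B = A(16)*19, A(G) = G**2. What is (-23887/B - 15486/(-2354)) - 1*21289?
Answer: -121868445239/5724928 ≈ -21287.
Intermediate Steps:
B = 4864 (B = 16**2*19 = 256*19 = 4864)
(-23887/B - 15486/(-2354)) - 1*21289 = (-23887/4864 - 15486/(-2354)) - 1*21289 = (-23887*1/4864 - 15486*(-1/2354)) - 21289 = (-23887/4864 + 7743/1177) - 21289 = 9546953/5724928 - 21289 = -121868445239/5724928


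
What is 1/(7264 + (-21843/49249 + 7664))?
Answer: 49249/735167229 ≈ 6.6990e-5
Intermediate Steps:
1/(7264 + (-21843/49249 + 7664)) = 1/(7264 + 377422493/49249) = 1/(735167229/49249) = 49249/735167229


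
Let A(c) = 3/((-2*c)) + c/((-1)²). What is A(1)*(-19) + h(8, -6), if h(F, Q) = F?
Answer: 35/2 ≈ 17.500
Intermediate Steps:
A(c) = c - 3/(2*c) (A(c) = 3*(-1/(2*c)) + c/1 = -3/(2*c) + c*1 = -3/(2*c) + c = c - 3/(2*c))
A(1)*(-19) + h(8, -6) = (1 - 3/2/1)*(-19) + 8 = (1 - 3/2*1)*(-19) + 8 = (1 - 3/2)*(-19) + 8 = -½*(-19) + 8 = 19/2 + 8 = 35/2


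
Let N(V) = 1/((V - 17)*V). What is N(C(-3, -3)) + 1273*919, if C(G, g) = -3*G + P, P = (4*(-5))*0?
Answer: 84231863/72 ≈ 1.1699e+6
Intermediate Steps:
P = 0 (P = -20*0 = 0)
C(G, g) = -3*G (C(G, g) = -3*G + 0 = -3*G)
N(V) = 1/(V*(-17 + V)) (N(V) = 1/((-17 + V)*V) = 1/(V*(-17 + V)))
N(C(-3, -3)) + 1273*919 = 1/(((-3*(-3)))*(-17 - 3*(-3))) + 1273*919 = 1/(9*(-17 + 9)) + 1169887 = (1/9)/(-8) + 1169887 = (1/9)*(-1/8) + 1169887 = -1/72 + 1169887 = 84231863/72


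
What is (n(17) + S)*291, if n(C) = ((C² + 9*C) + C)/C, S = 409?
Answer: 126876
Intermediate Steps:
n(C) = (C² + 10*C)/C
(n(17) + S)*291 = ((10 + 17) + 409)*291 = (27 + 409)*291 = 436*291 = 126876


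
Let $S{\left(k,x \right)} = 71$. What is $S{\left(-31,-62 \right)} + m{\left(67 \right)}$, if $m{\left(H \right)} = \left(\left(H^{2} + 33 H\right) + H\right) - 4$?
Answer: $6834$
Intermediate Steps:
$m{\left(H \right)} = -4 + H^{2} + 34 H$ ($m{\left(H \right)} = \left(H^{2} + 34 H\right) - 4 = -4 + H^{2} + 34 H$)
$S{\left(-31,-62 \right)} + m{\left(67 \right)} = 71 + \left(-4 + 67^{2} + 34 \cdot 67\right) = 71 + \left(-4 + 4489 + 2278\right) = 71 + 6763 = 6834$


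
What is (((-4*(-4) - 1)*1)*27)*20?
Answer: 8100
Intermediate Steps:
(((-4*(-4) - 1)*1)*27)*20 = (((16 - 1)*1)*27)*20 = ((15*1)*27)*20 = (15*27)*20 = 405*20 = 8100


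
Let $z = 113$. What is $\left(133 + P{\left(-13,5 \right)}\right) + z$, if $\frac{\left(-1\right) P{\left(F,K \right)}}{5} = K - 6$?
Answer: $251$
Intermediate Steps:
$P{\left(F,K \right)} = 30 - 5 K$ ($P{\left(F,K \right)} = - 5 \left(K - 6\right) = - 5 \left(-6 + K\right) = 30 - 5 K$)
$\left(133 + P{\left(-13,5 \right)}\right) + z = \left(133 + \left(30 - 25\right)\right) + 113 = \left(133 + 5\right) + 113 = 138 + 113 = 251$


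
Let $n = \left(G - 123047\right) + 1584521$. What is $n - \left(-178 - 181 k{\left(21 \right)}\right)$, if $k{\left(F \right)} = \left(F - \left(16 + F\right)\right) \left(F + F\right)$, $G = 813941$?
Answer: $2153961$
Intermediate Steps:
$k{\left(F \right)} = - 32 F$ ($k{\left(F \right)} = - 16 \cdot 2 F = - 32 F$)
$n = 2275415$ ($n = \left(813941 - 123047\right) + 1584521 = 690894 + 1584521 = 2275415$)
$n - \left(-178 - 181 k{\left(21 \right)}\right) = 2275415 - \left(-178 - 181 \left(\left(-32\right) 21\right)\right) = 2275415 - \left(-178 - -121632\right) = 2275415 - \left(-178 + 121632\right) = 2275415 - 121454 = 2153961$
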